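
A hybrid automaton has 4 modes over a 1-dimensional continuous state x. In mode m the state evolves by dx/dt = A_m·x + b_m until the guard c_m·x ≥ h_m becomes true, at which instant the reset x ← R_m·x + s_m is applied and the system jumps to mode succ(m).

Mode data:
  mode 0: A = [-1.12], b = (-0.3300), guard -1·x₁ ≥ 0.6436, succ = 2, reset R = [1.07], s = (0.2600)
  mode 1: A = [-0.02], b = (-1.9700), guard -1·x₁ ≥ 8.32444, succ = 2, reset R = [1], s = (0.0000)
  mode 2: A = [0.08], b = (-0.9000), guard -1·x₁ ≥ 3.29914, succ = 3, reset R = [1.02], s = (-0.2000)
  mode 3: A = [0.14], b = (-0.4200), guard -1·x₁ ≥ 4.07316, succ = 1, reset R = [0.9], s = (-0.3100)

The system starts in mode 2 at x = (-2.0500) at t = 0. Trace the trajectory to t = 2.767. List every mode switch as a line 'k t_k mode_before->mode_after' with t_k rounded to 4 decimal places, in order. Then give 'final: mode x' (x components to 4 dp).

1 1.1221 2->3
2 1.6545 3->1
final: 1 -6.0558

Mode 2: guard c·x = 3.2991 hit at Δt = 1.1221 (t = 1.1221), x⁻ = (-3.2991) → reset → x⁺ = (-3.5651), jump to mode 3
Mode 3: guard c·x = 4.0732 hit at Δt = 0.5324 (t = 1.6545), x⁻ = (-4.0732) → reset → x⁺ = (-3.9758), jump to mode 1
Mode 1: flow for 1.1125 to horizon, guard not reached → x = (-6.0558)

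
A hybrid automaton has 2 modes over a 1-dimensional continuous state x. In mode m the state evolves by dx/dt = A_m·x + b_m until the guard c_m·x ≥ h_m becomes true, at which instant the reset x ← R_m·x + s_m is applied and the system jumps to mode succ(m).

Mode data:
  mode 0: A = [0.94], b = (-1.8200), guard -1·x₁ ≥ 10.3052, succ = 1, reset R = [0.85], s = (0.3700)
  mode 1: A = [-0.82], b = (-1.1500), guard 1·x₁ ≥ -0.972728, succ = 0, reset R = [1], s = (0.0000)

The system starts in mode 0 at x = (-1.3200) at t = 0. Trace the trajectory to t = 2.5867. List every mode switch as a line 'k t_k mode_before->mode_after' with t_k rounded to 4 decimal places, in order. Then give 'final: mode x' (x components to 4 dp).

1 1.4088 0->1
final: 1 -4.0620

Mode 0: guard c·x = 10.3052 hit at Δt = 1.4088 (t = 1.4088), x⁻ = (-10.3052) → reset → x⁺ = (-8.3894), jump to mode 1
Mode 1: flow for 1.1779 to horizon, guard not reached → x = (-4.0620)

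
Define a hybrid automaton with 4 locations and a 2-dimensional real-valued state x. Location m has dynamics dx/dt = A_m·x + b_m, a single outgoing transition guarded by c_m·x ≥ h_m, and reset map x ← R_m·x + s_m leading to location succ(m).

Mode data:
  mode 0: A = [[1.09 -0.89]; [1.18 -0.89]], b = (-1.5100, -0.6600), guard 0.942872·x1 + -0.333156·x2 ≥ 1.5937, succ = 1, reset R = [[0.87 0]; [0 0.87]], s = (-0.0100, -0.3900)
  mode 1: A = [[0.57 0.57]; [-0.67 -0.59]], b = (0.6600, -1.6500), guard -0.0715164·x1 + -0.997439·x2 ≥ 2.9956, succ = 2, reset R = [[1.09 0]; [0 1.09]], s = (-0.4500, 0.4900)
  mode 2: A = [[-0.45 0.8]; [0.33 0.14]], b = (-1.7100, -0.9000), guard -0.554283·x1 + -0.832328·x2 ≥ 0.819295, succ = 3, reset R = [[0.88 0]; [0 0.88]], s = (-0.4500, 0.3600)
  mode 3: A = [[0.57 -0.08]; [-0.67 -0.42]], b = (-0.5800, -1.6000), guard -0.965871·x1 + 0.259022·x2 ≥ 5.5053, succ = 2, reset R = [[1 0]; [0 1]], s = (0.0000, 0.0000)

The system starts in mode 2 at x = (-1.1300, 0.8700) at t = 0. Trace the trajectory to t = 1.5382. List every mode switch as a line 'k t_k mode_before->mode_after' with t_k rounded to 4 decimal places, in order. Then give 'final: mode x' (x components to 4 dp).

Mode 2: guard c·x = 0.8193 hit at Δt = 0.6283 (t = 0.6283), x⁻ = (-1.5839, 0.0705) → reset → x⁺ = (-1.8439, 0.4220), jump to mode 3
Mode 3: flow for 0.9099 to horizon, guard not reached → x = (-3.8234, 0.5022)

1 0.6283 2->3
final: 3 -3.8234 0.5022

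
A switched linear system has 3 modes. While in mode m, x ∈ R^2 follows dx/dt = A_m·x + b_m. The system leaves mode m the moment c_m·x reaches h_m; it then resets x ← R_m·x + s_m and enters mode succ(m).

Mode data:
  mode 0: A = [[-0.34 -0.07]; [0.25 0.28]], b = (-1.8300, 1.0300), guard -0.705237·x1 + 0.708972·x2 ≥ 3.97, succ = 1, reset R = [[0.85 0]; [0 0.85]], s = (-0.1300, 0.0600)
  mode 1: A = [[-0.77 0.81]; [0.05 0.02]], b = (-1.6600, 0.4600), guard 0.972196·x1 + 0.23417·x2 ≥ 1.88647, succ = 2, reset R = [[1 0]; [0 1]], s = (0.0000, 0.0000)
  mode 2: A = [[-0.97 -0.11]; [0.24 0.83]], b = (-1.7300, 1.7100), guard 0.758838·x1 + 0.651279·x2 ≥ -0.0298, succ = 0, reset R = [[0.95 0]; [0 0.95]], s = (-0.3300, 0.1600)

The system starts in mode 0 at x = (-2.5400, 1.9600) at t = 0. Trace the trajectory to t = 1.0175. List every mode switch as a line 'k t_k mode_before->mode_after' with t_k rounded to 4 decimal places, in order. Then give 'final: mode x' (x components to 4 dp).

1 0.5678 0->1
final: 1 -1.8989 2.3569

Mode 0: guard c·x = 3.9700 hit at Δt = 0.5678 (t = 0.5678), x⁻ = (-3.1198, 2.4963) → reset → x⁺ = (-2.7819, 2.1818), jump to mode 1
Mode 1: flow for 0.4497 to horizon, guard not reached → x = (-1.8989, 2.3569)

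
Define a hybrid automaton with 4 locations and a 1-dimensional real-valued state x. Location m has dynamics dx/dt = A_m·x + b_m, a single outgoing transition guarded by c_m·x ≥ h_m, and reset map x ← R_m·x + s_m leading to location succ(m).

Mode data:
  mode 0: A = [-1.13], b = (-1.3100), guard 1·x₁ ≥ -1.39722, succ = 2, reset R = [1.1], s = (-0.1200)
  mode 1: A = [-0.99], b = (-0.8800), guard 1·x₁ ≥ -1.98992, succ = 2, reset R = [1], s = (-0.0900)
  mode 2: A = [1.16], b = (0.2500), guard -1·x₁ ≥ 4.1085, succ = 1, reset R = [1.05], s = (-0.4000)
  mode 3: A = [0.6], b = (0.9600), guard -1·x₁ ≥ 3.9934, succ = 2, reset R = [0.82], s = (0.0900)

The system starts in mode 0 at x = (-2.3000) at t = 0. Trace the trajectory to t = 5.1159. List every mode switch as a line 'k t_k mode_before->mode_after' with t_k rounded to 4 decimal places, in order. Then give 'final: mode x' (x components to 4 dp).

1 1.3871 0->2
2 2.2436 2->1
3 3.5015 1->2
4 4.1362 2->1
final: 1 -2.3390

Mode 0: guard c·x = -1.3972 hit at Δt = 1.3871 (t = 1.3871), x⁻ = (-1.3972) → reset → x⁺ = (-1.6569), jump to mode 2
Mode 2: guard c·x = 4.1085 hit at Δt = 0.8565 (t = 2.2436), x⁻ = (-4.1085) → reset → x⁺ = (-4.7139), jump to mode 1
Mode 1: guard c·x = -1.9899 hit at Δt = 1.2579 (t = 3.5015), x⁻ = (-1.9899) → reset → x⁺ = (-2.0799), jump to mode 2
Mode 2: guard c·x = 4.1085 hit at Δt = 0.6347 (t = 4.1362), x⁻ = (-4.1085) → reset → x⁺ = (-4.7139), jump to mode 1
Mode 1: flow for 0.9797 to horizon, guard not reached → x = (-2.3390)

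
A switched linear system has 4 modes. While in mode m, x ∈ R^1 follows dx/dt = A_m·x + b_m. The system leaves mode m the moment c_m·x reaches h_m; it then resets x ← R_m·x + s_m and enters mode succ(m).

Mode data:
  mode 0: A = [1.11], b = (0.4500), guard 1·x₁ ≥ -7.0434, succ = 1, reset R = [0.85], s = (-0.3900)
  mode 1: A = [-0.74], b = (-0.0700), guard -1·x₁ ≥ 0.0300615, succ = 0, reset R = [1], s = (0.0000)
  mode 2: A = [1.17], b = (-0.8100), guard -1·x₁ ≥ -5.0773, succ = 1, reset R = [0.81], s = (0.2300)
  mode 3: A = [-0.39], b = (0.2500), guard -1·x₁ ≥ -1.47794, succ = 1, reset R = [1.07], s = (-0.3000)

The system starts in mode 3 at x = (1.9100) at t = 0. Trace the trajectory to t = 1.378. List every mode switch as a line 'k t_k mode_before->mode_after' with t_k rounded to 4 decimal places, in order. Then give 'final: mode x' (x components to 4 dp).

Mode 3: guard c·x = -1.4779 hit at Δt = 1.0673 (t = 1.0673), x⁻ = (1.4779) → reset → x⁺ = (1.2814), jump to mode 1
Mode 1: flow for 0.3107 to horizon, guard not reached → x = (0.9988)

1 1.0673 3->1
final: 1 0.9988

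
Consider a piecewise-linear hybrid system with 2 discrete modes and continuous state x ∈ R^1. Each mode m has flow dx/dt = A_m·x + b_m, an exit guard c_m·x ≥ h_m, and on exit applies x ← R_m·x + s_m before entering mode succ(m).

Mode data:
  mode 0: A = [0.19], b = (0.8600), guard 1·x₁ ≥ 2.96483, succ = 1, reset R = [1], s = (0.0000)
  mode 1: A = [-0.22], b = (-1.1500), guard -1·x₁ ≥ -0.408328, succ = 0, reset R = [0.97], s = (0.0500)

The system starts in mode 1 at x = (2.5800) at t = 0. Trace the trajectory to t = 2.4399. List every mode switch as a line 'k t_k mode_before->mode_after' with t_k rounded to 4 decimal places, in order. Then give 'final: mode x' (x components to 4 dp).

Mode 1: guard c·x = -0.4083 hit at Δt = 1.4816 (t = 1.4816), x⁻ = (0.4083) → reset → x⁺ = (0.4461), jump to mode 0
Mode 0: flow for 0.9583 to horizon, guard not reached → x = (1.4391)

1 1.4816 1->0
final: 0 1.4391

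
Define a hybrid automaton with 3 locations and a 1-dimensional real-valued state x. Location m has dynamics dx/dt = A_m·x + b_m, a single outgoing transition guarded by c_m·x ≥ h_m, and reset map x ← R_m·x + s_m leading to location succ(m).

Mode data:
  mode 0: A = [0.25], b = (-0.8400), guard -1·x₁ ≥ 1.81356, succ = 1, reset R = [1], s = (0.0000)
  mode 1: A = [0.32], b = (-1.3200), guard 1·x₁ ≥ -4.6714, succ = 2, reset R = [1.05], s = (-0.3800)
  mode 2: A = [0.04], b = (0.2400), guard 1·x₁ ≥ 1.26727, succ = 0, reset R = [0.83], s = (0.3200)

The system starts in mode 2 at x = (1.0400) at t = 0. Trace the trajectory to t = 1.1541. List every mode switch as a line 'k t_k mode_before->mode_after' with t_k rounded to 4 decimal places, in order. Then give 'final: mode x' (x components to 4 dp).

Mode 2: guard c·x = 1.2673 hit at Δt = 0.7943 (t = 0.7943), x⁻ = (1.2673) → reset → x⁺ = (1.3718), jump to mode 0
Mode 0: flow for 0.3598 to horizon, guard not reached → x = (1.1847)

1 0.7943 2->0
final: 0 1.1847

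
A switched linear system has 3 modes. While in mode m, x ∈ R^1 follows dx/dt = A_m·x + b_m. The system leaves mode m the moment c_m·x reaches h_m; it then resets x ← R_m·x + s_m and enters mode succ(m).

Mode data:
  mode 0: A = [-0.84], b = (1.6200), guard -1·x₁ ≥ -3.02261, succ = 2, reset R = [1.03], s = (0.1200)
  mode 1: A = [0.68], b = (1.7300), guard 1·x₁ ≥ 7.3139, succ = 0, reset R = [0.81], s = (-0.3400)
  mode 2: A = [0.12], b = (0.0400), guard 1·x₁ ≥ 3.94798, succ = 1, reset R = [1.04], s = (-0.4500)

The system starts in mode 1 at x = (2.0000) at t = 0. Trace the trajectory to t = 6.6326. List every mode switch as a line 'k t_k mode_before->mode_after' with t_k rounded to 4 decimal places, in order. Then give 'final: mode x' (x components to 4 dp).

1 1.1389 1->0
2 2.5751 0->2
3 4.0971 2->1
4 4.7791 1->0
5 6.2153 0->2
final: 2 3.4165

Mode 1: guard c·x = 7.3139 hit at Δt = 1.1389 (t = 1.1389), x⁻ = (7.3139) → reset → x⁺ = (5.5843), jump to mode 0
Mode 0: guard c·x = -3.0226 hit at Δt = 1.4362 (t = 2.5751), x⁻ = (3.0226) → reset → x⁺ = (3.2333), jump to mode 2
Mode 2: guard c·x = 3.9480 hit at Δt = 1.5220 (t = 4.0971), x⁻ = (3.9480) → reset → x⁺ = (3.6559), jump to mode 1
Mode 1: guard c·x = 7.3139 hit at Δt = 0.6820 (t = 4.7791), x⁻ = (7.3139) → reset → x⁺ = (5.5843), jump to mode 0
Mode 0: guard c·x = -3.0226 hit at Δt = 1.4362 (t = 6.2153), x⁻ = (3.0226) → reset → x⁺ = (3.2333), jump to mode 2
Mode 2: flow for 0.4173 to horizon, guard not reached → x = (3.4165)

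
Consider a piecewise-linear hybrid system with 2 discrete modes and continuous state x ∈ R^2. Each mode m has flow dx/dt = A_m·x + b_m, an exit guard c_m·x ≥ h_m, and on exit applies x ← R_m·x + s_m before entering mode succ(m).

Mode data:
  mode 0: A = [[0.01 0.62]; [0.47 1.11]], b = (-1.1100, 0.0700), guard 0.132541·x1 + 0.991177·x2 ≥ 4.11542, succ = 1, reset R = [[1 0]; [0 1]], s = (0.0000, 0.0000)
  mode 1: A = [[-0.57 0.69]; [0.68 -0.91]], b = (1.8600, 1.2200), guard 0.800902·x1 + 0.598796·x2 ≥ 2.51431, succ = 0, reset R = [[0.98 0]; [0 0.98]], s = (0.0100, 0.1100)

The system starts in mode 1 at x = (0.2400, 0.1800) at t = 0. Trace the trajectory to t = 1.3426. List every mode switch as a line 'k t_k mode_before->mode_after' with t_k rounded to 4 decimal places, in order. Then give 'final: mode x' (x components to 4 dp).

Mode 1: guard c·x = 2.5143 hit at Δt = 1.0206 (t = 1.0206), x⁻ = (2.0435, 1.4657) → reset → x⁺ = (2.0127, 1.5463), jump to mode 0
Mode 0: flow for 0.3220 to horizon, guard not reached → x = (2.0698, 2.6057)

1 1.0206 1->0
final: 0 2.0698 2.6057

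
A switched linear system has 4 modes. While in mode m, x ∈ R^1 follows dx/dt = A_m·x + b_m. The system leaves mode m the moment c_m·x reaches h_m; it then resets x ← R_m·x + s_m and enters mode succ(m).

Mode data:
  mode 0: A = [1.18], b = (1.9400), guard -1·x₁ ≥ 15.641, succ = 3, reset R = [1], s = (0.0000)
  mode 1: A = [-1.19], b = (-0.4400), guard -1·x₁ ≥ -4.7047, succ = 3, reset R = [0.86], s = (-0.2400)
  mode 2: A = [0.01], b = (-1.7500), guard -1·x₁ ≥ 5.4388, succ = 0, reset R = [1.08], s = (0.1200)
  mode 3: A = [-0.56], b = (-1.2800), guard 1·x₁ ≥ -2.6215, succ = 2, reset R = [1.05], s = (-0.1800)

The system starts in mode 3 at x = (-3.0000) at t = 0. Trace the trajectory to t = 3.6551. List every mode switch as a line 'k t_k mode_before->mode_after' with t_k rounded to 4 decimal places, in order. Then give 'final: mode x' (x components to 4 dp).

Mode 3: guard c·x = -2.6215 hit at Δt = 1.3479 (t = 1.3479), x⁻ = (-2.6215) → reset → x⁺ = (-2.9326), jump to mode 2
Mode 2: guard c·x = 5.4388 hit at Δt = 1.3987 (t = 2.7466), x⁻ = (-5.4388) → reset → x⁺ = (-5.7539), jump to mode 0
Mode 0: flow for 0.9085 to horizon, guard not reached → x = (-13.6505)

1 1.3479 3->2
2 2.7466 2->0
final: 0 -13.6505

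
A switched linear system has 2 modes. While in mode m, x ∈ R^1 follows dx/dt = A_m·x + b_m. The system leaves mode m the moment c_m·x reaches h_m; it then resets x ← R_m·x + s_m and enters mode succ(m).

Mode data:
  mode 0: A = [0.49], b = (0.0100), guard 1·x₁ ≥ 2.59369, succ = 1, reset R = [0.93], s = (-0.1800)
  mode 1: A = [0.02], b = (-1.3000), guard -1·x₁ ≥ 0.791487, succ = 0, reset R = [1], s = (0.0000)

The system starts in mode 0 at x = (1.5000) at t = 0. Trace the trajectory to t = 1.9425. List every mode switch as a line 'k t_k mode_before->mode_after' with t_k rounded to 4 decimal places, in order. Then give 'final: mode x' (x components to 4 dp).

1 1.1060 0->1
final: 1 1.1732

Mode 0: guard c·x = 2.5937 hit at Δt = 1.1060 (t = 1.1060), x⁻ = (2.5937) → reset → x⁺ = (2.2321), jump to mode 1
Mode 1: flow for 0.8365 to horizon, guard not reached → x = (1.1732)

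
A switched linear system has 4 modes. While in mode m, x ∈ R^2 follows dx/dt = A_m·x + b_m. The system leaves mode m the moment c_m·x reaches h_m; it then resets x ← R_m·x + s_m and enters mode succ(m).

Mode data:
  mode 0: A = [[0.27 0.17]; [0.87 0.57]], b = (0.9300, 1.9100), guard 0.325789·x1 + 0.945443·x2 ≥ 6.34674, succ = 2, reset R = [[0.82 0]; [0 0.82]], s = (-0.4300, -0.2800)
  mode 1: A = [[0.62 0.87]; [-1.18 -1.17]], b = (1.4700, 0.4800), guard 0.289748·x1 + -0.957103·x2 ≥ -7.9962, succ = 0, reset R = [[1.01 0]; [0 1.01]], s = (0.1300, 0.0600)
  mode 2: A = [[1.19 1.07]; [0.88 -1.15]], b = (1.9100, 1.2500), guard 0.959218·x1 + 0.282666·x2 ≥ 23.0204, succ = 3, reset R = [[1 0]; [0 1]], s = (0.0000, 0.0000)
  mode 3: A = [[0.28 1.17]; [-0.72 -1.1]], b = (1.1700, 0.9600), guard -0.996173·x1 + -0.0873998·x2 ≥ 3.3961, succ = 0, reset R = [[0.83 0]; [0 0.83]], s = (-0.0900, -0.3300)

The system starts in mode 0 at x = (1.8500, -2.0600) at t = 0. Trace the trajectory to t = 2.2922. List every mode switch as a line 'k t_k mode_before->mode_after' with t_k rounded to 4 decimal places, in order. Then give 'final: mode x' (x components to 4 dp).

1 1.4572 0->2
final: 2 18.8540 7.2797

Mode 0: guard c·x = 6.3467 hit at Δt = 1.4572 (t = 1.4572), x⁻ = (4.5678, 5.1390) → reset → x⁺ = (3.3156, 3.9339), jump to mode 2
Mode 2: flow for 0.8350 to horizon, guard not reached → x = (18.8540, 7.2797)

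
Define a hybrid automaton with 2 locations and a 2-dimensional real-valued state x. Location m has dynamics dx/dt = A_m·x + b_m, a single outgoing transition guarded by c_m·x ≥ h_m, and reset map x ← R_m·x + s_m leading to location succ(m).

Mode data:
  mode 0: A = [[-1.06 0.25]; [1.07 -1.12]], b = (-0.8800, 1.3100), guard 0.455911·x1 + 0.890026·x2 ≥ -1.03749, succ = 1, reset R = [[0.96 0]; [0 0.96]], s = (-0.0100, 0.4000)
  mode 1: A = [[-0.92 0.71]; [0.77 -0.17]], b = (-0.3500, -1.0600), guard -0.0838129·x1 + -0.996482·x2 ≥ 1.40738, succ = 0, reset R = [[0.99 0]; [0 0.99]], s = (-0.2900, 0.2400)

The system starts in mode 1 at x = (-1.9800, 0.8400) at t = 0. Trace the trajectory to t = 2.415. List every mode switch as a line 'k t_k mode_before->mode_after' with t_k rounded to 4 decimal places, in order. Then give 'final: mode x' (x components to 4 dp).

Mode 1: guard c·x = 1.4074 hit at Δt = 1.0231 (t = 1.0231), x⁻ = (-1.2277, -1.3091) → reset → x⁺ = (-1.5054, -1.0560), jump to mode 0
Mode 0: guard c·x = -1.0375 hit at Δt = 0.7260 (t = 1.7491), x⁻ = (-1.2370, -0.5320) → reset → x⁺ = (-1.1976, -0.1107), jump to mode 1
Mode 1: flow for 0.6659 to horizon, guard not reached → x = (-1.0987, -1.2976)

1 1.0231 1->0
2 1.7491 0->1
final: 1 -1.0987 -1.2976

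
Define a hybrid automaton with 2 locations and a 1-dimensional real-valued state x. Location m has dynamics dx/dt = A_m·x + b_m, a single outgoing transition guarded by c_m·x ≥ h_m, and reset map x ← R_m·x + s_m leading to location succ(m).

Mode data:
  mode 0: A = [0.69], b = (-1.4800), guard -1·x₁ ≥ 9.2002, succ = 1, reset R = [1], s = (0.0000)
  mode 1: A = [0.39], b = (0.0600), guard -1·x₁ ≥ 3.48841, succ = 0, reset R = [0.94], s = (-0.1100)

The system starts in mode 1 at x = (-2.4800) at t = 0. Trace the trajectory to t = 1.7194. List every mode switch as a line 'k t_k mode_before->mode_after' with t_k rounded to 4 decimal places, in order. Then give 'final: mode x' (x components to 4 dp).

1 0.9234 1->0
final: 0 -7.4397

Mode 1: guard c·x = 3.4884 hit at Δt = 0.9234 (t = 0.9234), x⁻ = (-3.4884) → reset → x⁺ = (-3.3891), jump to mode 0
Mode 0: flow for 0.7960 to horizon, guard not reached → x = (-7.4397)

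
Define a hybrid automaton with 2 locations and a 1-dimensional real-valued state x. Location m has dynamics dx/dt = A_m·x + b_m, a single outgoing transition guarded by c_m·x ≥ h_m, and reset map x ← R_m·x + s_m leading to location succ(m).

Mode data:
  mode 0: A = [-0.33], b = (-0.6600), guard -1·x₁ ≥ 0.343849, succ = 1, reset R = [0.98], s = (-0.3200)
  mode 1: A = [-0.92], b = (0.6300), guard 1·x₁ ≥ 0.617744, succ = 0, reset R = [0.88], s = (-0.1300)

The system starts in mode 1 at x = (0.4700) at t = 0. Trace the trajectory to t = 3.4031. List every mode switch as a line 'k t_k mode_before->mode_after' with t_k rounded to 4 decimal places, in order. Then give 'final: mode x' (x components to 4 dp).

1 1.2656 1->0
2 2.4069 0->1
final: 1 0.1482

Mode 1: guard c·x = 0.6177 hit at Δt = 1.2656 (t = 1.2656), x⁻ = (0.6177) → reset → x⁺ = (0.4136), jump to mode 0
Mode 0: guard c·x = 0.3438 hit at Δt = 1.1413 (t = 2.4069), x⁻ = (-0.3438) → reset → x⁺ = (-0.6570), jump to mode 1
Mode 1: flow for 0.9962 to horizon, guard not reached → x = (0.1482)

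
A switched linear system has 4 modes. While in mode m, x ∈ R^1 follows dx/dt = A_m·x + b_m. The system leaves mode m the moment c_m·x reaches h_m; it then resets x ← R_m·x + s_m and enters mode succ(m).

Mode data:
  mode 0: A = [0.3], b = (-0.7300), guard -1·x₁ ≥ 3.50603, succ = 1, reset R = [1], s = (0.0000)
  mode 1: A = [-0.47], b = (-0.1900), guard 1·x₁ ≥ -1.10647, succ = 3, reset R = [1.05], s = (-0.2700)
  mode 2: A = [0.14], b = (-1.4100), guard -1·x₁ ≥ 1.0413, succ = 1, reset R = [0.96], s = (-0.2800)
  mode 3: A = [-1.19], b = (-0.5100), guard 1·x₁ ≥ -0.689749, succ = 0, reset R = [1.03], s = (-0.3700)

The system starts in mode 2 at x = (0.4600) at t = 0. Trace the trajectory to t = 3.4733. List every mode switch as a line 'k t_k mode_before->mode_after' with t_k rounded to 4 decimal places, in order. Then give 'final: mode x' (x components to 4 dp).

Mode 2: guard c·x = 1.0413 hit at Δt = 1.0367 (t = 1.0367), x⁻ = (-1.0413) → reset → x⁺ = (-1.2796), jump to mode 1
Mode 1: guard c·x = -1.1065 hit at Δt = 0.4690 (t = 1.5057), x⁻ = (-1.1065) → reset → x⁺ = (-1.4318), jump to mode 3
Mode 3: guard c·x = -0.6897 hit at Δt = 1.1309 (t = 2.6366), x⁻ = (-0.6897) → reset → x⁺ = (-1.0804), jump to mode 0
Mode 0: flow for 0.8367 to horizon, guard not reached → x = (-2.0830)

1 1.0367 2->1
2 1.5057 1->3
3 2.6366 3->0
final: 0 -2.0830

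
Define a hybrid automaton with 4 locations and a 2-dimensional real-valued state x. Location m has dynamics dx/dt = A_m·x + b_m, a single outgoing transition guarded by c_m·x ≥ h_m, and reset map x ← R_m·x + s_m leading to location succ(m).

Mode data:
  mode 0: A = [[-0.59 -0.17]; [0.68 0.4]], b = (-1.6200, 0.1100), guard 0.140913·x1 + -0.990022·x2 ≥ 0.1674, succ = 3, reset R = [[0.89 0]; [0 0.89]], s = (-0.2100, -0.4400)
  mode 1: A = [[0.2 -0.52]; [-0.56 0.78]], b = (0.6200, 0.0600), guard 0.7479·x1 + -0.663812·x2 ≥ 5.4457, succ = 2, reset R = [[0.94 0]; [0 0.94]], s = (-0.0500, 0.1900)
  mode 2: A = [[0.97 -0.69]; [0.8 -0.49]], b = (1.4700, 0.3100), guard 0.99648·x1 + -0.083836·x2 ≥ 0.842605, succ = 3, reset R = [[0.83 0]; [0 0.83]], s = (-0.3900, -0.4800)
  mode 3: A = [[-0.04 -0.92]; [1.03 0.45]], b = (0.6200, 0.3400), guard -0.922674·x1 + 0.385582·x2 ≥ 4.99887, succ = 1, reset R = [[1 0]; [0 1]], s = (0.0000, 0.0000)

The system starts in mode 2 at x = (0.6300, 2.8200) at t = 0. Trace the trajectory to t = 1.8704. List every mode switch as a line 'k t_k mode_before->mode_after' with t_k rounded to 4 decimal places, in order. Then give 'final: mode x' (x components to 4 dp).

Mode 2: guard c·x = 0.8426 hit at Δt = 0.9805 (t = 0.9805), x⁻ = (1.0549, 2.4883) → reset → x⁺ = (0.4856, 1.5853), jump to mode 3
Mode 3: flow for 0.8899 to horizon, guard not reached → x = (-0.7666, 2.7107)

1 0.9805 2->3
final: 3 -0.7666 2.7107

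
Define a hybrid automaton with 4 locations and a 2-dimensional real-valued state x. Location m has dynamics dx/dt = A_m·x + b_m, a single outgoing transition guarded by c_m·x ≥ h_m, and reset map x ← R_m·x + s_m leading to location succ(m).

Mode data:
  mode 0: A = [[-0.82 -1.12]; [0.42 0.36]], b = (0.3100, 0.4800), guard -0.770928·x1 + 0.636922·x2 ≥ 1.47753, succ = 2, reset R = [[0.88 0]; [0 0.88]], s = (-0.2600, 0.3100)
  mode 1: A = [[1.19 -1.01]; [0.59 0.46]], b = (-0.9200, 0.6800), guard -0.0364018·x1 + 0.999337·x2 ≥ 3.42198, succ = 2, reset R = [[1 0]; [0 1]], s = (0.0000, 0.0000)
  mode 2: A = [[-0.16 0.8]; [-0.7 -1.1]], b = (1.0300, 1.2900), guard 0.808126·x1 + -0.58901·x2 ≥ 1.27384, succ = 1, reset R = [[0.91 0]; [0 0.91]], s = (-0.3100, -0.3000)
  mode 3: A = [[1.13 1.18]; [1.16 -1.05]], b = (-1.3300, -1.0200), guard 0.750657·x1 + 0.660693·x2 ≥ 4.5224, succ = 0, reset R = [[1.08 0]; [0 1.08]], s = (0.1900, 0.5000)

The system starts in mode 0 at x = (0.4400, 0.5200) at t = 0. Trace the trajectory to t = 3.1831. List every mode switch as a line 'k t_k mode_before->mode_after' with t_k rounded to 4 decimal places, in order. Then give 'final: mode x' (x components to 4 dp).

Mode 0: guard c·x = 1.4775 hit at Δt = 1.2641 (t = 1.2641), x⁻ = (-0.6109, 1.5804) → reset → x⁺ = (-0.7976, 1.7007), jump to mode 2
Mode 2: guard c·x = 1.2738 hit at Δt = 1.4827 (t = 2.7468), x⁻ = (2.0701, 0.6775) → reset → x⁺ = (1.5738, 0.3166), jump to mode 1
Mode 1: flow for 0.4363 to horizon, guard not reached → x = (1.7154, 1.1909)

1 1.2641 0->2
2 2.7468 2->1
final: 1 1.7154 1.1909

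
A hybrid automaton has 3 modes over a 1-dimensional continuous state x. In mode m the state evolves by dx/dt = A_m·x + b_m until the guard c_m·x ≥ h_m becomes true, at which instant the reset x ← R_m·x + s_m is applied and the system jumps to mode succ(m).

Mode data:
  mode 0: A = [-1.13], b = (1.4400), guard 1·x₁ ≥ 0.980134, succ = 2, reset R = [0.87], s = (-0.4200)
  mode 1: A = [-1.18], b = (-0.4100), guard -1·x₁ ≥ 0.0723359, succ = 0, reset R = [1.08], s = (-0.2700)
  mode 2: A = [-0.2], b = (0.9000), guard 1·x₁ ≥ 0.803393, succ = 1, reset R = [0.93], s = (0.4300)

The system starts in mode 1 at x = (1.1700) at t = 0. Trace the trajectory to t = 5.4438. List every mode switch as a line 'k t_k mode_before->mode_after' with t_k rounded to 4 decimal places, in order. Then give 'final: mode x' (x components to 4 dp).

Mode 1: guard c·x = 0.0723 hit at Δt = 1.4471 (t = 1.4471), x⁻ = (-0.0723) → reset → x⁺ = (-0.3481), jump to mode 0
Mode 0: guard c·x = 0.9801 hit at Δt = 1.5110 (t = 2.9581), x⁻ = (0.9801) → reset → x⁺ = (0.4327), jump to mode 2
Mode 2: guard c·x = 0.8034 hit at Δt = 0.4778 (t = 3.4359), x⁻ = (0.8034) → reset → x⁺ = (1.1772), jump to mode 1
Mode 1: guard c·x = 0.0723 hit at Δt = 1.4511 (t = 4.8870), x⁻ = (-0.0723) → reset → x⁺ = (-0.3481), jump to mode 0
Mode 0: flow for 0.5568 to horizon, guard not reached → x = (0.4095)

1 1.4471 1->0
2 2.9581 0->2
3 3.4359 2->1
4 4.8870 1->0
final: 0 0.4095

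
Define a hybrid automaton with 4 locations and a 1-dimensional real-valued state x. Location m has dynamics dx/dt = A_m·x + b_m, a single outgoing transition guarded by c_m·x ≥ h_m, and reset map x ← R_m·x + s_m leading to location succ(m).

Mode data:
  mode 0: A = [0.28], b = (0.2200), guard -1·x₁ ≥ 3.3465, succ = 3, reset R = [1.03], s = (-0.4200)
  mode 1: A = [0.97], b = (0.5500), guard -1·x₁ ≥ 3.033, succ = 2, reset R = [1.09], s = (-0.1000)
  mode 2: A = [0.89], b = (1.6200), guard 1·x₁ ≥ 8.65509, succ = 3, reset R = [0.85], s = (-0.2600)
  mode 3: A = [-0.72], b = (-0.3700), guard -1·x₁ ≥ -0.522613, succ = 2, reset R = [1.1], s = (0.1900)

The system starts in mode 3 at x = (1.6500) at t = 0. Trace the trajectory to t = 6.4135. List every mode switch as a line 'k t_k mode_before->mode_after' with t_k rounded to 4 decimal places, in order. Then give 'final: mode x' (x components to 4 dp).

1 1.0223 3->2
2 2.5945 2->3
3 5.3635 3->2
final: 2 4.7611

Mode 3: guard c·x = -0.5226 hit at Δt = 1.0223 (t = 1.0223), x⁻ = (0.5226) → reset → x⁺ = (0.7649), jump to mode 2
Mode 2: guard c·x = 8.6551 hit at Δt = 1.5722 (t = 2.5945), x⁻ = (8.6551) → reset → x⁺ = (7.0968), jump to mode 3
Mode 3: guard c·x = -0.5226 hit at Δt = 2.7690 (t = 5.3635), x⁻ = (0.5226) → reset → x⁺ = (0.7649), jump to mode 2
Mode 2: flow for 1.0500 to horizon, guard not reached → x = (4.7611)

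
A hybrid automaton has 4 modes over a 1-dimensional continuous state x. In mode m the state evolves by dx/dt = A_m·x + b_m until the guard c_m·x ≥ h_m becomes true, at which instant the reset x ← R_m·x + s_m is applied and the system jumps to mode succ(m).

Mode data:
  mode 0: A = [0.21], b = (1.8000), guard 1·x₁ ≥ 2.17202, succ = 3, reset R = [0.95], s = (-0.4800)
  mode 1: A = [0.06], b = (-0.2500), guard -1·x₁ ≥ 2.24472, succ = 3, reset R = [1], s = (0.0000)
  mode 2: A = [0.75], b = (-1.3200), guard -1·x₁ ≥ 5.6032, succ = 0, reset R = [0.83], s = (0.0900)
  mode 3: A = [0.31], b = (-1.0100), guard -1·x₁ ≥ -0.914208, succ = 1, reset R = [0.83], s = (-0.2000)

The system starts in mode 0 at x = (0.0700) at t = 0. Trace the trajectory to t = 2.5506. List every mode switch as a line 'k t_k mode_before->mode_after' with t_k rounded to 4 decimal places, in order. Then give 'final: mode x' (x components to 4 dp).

Mode 0: guard c·x = 2.1720 hit at Δt = 1.0368 (t = 1.0368), x⁻ = (2.1720) → reset → x⁺ = (1.5834), jump to mode 3
Mode 3: guard c·x = -0.9142 hit at Δt = 1.0845 (t = 2.1213), x⁻ = (0.9142) → reset → x⁺ = (0.5588), jump to mode 1
Mode 1: flow for 0.4293 to horizon, guard not reached → x = (0.4647)

1 1.0368 0->3
2 2.1213 3->1
final: 1 0.4647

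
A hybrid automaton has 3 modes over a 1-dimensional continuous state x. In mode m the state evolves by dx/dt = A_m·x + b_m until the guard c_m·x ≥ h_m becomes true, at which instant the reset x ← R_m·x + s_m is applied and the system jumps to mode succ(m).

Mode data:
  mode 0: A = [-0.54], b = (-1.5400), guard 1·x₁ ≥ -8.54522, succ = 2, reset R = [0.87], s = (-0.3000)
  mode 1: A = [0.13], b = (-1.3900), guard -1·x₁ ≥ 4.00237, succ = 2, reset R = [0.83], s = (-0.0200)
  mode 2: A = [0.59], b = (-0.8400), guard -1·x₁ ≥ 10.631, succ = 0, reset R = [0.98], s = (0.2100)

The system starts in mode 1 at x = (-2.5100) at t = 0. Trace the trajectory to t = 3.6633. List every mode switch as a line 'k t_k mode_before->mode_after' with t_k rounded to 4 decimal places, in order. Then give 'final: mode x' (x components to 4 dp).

1 0.8238 1->2
2 2.3967 2->0
3 2.8713 0->2
4 3.3371 2->0
final: 0 -9.0203

Mode 1: guard c·x = 4.0024 hit at Δt = 0.8238 (t = 0.8238), x⁻ = (-4.0024) → reset → x⁺ = (-3.3420), jump to mode 2
Mode 2: guard c·x = 10.6310 hit at Δt = 1.5729 (t = 2.3967), x⁻ = (-10.6310) → reset → x⁺ = (-10.2084), jump to mode 0
Mode 0: guard c·x = -8.5452 hit at Δt = 0.4746 (t = 2.8713), x⁻ = (-8.5452) → reset → x⁺ = (-7.7343), jump to mode 2
Mode 2: guard c·x = 10.6310 hit at Δt = 0.4658 (t = 3.3371), x⁻ = (-10.6310) → reset → x⁺ = (-10.2084), jump to mode 0
Mode 0: flow for 0.3262 to horizon, guard not reached → x = (-9.0203)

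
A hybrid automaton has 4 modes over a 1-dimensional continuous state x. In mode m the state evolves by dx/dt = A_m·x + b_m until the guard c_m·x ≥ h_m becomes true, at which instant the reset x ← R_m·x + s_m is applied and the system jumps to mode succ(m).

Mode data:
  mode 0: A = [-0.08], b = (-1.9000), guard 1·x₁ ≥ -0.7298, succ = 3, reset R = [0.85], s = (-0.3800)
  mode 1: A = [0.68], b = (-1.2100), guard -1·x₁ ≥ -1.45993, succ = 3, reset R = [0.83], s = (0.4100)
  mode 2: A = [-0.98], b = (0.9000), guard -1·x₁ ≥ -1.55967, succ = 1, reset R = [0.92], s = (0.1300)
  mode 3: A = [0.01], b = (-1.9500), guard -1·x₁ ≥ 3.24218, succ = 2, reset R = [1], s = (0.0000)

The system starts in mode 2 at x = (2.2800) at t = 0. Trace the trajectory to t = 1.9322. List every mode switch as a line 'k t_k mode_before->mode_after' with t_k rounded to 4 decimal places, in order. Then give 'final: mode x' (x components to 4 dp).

1 0.7683 2->1
2 1.3541 1->3
final: 3 0.5005

Mode 2: guard c·x = -1.5597 hit at Δt = 0.7683 (t = 0.7683), x⁻ = (1.5597) → reset → x⁺ = (1.5649), jump to mode 1
Mode 1: guard c·x = -1.4599 hit at Δt = 0.5858 (t = 1.3541), x⁻ = (1.4599) → reset → x⁺ = (1.6217), jump to mode 3
Mode 3: flow for 0.5781 to horizon, guard not reached → x = (0.5005)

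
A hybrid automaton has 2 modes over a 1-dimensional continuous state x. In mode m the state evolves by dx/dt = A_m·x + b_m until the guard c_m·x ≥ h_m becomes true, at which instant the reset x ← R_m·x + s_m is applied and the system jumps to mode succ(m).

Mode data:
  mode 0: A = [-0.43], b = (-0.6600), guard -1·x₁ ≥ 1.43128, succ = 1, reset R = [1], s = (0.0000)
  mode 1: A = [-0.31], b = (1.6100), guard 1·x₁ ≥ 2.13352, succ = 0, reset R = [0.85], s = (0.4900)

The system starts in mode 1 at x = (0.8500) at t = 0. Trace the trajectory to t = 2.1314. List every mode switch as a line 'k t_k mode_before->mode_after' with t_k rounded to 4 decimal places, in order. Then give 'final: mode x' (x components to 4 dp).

Mode 1: guard c·x = 2.1335 hit at Δt = 1.1299 (t = 1.1299), x⁻ = (2.1335) → reset → x⁺ = (2.3035), jump to mode 0
Mode 0: flow for 1.0015 to horizon, guard not reached → x = (0.9604)

1 1.1299 1->0
final: 0 0.9604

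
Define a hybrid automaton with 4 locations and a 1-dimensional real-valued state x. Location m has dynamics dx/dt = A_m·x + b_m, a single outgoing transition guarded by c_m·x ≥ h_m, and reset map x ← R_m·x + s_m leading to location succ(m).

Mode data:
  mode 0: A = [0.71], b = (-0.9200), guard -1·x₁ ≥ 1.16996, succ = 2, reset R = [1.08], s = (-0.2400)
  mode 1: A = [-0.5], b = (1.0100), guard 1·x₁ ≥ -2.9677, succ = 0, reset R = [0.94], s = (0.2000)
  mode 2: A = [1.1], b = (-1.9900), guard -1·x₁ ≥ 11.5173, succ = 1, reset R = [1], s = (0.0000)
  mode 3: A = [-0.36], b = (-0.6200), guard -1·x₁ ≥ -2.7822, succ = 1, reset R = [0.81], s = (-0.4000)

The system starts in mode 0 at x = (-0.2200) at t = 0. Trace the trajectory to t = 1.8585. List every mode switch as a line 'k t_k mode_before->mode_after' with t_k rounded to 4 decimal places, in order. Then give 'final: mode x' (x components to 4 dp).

Mode 0: guard c·x = 1.1700 hit at Δt = 0.6853 (t = 0.6853), x⁻ = (-1.1700) → reset → x⁺ = (-1.5036), jump to mode 2
Mode 2: flow for 1.1732 to horizon, guard not reached → x = (-10.2313)

1 0.6853 0->2
final: 2 -10.2313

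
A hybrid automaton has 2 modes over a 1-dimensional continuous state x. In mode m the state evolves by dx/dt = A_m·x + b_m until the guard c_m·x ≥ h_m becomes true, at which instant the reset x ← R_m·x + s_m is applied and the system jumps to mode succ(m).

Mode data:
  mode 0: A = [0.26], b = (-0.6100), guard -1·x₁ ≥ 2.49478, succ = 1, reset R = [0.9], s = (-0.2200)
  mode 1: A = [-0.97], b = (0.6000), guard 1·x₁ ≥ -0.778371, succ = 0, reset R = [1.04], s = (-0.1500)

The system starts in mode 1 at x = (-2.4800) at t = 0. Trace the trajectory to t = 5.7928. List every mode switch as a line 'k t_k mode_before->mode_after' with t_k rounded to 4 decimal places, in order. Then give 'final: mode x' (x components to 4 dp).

Mode 1: guard c·x = -0.7784 hit at Δt = 0.8213 (t = 0.8213), x⁻ = (-0.7784) → reset → x⁺ = (-0.9595), jump to mode 0
Mode 0: guard c·x = 2.4948 hit at Δt = 1.4672 (t = 2.2885), x⁻ = (-2.4948) → reset → x⁺ = (-2.4653), jump to mode 1
Mode 1: guard c·x = -0.7784 hit at Δt = 0.8164 (t = 3.1049), x⁻ = (-0.7784) → reset → x⁺ = (-0.9595), jump to mode 0
Mode 0: guard c·x = 2.4948 hit at Δt = 1.4672 (t = 4.5721), x⁻ = (-2.4948) → reset → x⁺ = (-2.4653), jump to mode 1
Mode 1: guard c·x = -0.7784 hit at Δt = 0.8164 (t = 5.3885), x⁻ = (-0.7784) → reset → x⁺ = (-0.9595), jump to mode 0
Mode 0: flow for 0.4043 to horizon, guard not reached → x = (-1.3259)

1 0.8213 1->0
2 2.2885 0->1
3 3.1049 1->0
4 4.5721 0->1
5 5.3885 1->0
final: 0 -1.3259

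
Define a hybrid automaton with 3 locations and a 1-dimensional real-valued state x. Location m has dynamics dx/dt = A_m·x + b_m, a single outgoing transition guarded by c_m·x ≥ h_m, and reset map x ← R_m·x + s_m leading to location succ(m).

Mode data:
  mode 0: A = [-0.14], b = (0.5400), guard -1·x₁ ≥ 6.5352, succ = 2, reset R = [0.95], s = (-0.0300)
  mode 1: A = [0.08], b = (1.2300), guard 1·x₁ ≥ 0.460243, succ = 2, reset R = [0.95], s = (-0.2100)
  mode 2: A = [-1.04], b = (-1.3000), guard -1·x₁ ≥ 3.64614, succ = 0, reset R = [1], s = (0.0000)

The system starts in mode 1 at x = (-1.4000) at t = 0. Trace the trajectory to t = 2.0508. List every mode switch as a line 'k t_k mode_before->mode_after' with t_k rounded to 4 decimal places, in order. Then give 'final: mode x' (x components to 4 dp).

1 1.5621 1->2
final: 2 -0.3614

Mode 1: guard c·x = 0.4602 hit at Δt = 1.5621 (t = 1.5621), x⁻ = (0.4602) → reset → x⁺ = (0.2272), jump to mode 2
Mode 2: flow for 0.4887 to horizon, guard not reached → x = (-0.3614)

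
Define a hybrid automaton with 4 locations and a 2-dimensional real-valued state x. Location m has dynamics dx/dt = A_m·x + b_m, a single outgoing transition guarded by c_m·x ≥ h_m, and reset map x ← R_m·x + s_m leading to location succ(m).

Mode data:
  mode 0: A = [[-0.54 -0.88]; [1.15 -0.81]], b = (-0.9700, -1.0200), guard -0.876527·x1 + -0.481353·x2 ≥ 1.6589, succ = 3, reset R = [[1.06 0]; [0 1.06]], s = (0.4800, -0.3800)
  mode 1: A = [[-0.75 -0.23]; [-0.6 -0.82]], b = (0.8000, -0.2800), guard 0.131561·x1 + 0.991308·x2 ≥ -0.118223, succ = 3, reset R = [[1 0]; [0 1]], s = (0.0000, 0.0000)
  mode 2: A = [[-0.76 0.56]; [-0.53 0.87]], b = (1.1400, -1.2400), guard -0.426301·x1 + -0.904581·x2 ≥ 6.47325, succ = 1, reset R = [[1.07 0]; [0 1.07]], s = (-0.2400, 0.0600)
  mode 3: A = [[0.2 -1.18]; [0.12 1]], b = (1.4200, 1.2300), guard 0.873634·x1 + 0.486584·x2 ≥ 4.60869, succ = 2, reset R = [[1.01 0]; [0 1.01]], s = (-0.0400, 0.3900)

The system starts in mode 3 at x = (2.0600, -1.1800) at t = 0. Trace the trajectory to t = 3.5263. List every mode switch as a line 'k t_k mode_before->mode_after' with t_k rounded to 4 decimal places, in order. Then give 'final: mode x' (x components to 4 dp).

Mode 3: guard c·x = 4.6087 hit at Δt = 1.0631 (t = 1.0631), x⁻ = (5.4386, -0.2932) → reset → x⁺ = (5.4530, 0.0939), jump to mode 2
Mode 2: guard c·x = 6.4733 hit at Δt = 1.3129 (t = 2.3760), x⁻ = (1.1206, -7.6842) → reset → x⁺ = (0.9591, -8.1621), jump to mode 1
Mode 1: flow for 1.1503 to horizon, guard not reached → x = (1.9992, -4.1514)

1 1.0631 3->2
2 2.3760 2->1
final: 1 1.9992 -4.1514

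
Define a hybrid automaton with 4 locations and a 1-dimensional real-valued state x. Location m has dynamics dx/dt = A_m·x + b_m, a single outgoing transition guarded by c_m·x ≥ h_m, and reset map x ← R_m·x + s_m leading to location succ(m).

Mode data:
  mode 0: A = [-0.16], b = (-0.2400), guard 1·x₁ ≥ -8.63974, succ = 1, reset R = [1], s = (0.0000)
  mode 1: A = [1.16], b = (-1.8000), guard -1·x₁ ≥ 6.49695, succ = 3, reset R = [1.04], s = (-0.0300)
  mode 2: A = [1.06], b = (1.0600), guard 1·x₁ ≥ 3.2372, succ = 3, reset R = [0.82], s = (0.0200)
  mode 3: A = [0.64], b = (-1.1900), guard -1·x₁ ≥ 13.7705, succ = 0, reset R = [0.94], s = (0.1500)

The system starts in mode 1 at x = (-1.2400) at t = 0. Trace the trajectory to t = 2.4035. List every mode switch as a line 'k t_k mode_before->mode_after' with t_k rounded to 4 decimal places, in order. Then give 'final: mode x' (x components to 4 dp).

1 0.9128 1->3
2 1.8379 3->0
final: 0 -11.8171

Mode 1: guard c·x = 6.4970 hit at Δt = 0.9128 (t = 0.9128), x⁻ = (-6.4969) → reset → x⁺ = (-6.7868), jump to mode 3
Mode 3: guard c·x = 13.7705 hit at Δt = 0.9251 (t = 1.8379), x⁻ = (-13.7705) → reset → x⁺ = (-12.7943), jump to mode 0
Mode 0: flow for 0.5656 to horizon, guard not reached → x = (-11.8171)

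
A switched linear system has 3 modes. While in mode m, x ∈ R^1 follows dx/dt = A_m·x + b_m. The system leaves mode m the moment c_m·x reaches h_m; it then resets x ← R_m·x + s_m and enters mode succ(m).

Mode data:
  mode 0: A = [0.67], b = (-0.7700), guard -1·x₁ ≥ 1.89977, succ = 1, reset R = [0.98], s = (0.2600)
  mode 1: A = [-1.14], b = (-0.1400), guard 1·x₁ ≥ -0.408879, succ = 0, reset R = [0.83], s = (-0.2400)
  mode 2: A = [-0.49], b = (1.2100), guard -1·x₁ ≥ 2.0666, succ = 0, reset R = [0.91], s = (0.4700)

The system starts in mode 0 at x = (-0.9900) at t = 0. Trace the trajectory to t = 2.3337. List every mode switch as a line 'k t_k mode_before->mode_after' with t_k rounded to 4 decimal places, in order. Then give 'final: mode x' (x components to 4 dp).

1 0.5289 0->1
2 1.9700 1->0
final: 0 -1.0564

Mode 0: guard c·x = 1.8998 hit at Δt = 0.5289 (t = 0.5289), x⁻ = (-1.8998) → reset → x⁺ = (-1.6018), jump to mode 1
Mode 1: guard c·x = -0.4089 hit at Δt = 1.4411 (t = 1.9700), x⁻ = (-0.4089) → reset → x⁺ = (-0.5794), jump to mode 0
Mode 0: flow for 0.3637 to horizon, guard not reached → x = (-1.0564)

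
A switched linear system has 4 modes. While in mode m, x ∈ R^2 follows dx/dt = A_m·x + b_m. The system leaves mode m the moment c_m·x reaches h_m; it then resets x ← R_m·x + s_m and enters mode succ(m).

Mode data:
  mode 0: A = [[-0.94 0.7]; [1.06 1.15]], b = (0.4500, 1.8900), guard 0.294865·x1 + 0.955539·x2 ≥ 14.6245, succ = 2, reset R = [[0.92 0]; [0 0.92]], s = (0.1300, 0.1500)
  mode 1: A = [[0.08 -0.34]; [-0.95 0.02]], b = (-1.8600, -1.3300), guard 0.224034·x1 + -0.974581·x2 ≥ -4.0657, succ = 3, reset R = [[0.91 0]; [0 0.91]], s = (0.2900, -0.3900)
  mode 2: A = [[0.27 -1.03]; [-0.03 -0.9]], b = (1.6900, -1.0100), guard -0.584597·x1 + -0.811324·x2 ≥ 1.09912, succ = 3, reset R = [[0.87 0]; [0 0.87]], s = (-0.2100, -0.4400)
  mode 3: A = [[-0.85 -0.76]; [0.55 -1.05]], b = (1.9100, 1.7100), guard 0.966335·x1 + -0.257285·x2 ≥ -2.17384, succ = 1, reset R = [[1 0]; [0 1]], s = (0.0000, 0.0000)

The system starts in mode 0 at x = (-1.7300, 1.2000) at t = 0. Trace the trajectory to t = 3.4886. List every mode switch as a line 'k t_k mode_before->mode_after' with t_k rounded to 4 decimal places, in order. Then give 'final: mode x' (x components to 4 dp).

Mode 0: guard c·x = 14.6245 hit at Δt = 1.5231 (t = 1.5231), x⁻ = (3.7485, 14.1482) → reset → x⁺ = (3.5786, 13.1664), jump to mode 2
Mode 2: guard c·x = 1.0991 hit at Δt = 1.5862 (t = 3.1093), x⁻ = (-5.1801, 2.3778) → reset → x⁺ = (-4.7167, 1.6287), jump to mode 3
Mode 3: flow for 0.3793 to horizon, guard not reached → x = (-3.1011, 0.9700)

1 1.5231 0->2
2 3.1093 2->3
final: 3 -3.1011 0.9700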